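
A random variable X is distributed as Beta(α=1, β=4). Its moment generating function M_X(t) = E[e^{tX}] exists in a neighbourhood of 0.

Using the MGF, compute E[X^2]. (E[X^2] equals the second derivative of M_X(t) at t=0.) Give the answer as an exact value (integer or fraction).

M_X(t) = ₁F₁(1; 5; t)
M′(t) = ₁F₁(2; 6; t)/5
M′′(t) = ₁F₁(3; 7; t)/15

E[X^2] = M′′(0) = 1/15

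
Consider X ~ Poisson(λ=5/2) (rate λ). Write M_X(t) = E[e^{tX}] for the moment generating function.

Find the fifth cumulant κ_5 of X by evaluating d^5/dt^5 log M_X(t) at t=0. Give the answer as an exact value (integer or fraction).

κ_5 = D^5[K](0) = 5/2

M_X(t) = e^(5*e^(t)/2 - 5/2)
K_X(t) = log M_X(t) = 5*e^(t)/2 - 5/2
D^5[K](t) = 5*e^(t)/2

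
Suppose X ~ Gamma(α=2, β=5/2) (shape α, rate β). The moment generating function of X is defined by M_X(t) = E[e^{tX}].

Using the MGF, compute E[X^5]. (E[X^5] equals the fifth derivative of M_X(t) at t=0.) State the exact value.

M_X(t) = 25/(4*(5/2 - t)^2)
M^(5)(t) = -576000/(128*t^7 - 2240*t^6 + 16800*t^5 - 70000*t^4 + 175000*t^3 - 262500*t^2 + 218750*t - 78125)

E[X^5] = M^(5)(0) = 4608/625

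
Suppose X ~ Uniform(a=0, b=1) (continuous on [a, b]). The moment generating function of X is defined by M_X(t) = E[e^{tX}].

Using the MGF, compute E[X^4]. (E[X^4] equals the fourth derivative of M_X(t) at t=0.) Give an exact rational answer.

M_X(t) = (e^(t) - 1)/t
M^(4)(t) = (t^4*e^(t) - 4*t^3*e^(t) + 12*t^2*e^(t) - 24*t*e^(t) + 24*e^(t) - 24)/t^5

E[X^4] = M^(4)(0) = 1/5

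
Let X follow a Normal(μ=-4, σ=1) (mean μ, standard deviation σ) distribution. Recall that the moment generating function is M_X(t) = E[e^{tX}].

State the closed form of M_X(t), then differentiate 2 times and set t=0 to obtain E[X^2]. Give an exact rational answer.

E[X^2] = d^2M/dt^2 |_{t=0} = 17

M_X(t) = e^(t^2/2 - 4*t)
dM/dt = t*e^(-4*t)*e^(t^2/2) - 4*e^(-4*t)*e^(t^2/2)
d^2M/dt^2 = (t^2*e^(t^2/2) - 8*t*e^(t^2/2) + 17*e^(t^2/2))*e^(-4*t)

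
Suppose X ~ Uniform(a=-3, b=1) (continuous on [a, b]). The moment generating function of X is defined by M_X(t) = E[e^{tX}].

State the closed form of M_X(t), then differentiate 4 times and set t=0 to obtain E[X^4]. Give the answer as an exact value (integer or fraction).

E[X^4] = d^4M/dt^4 |_{t=0} = 61/5

M_X(t) = (e^(t) - e^(-3*t))/(4*t)
dM/dt = (t*e^(4*t) + 3*t - e^(4*t) + 1)*e^(-3*t)/(4*t^2)
d^2M/dt^2 = (t^2*e^(4*t) - 9*t^2 - 2*t*e^(4*t) - 6*t + 2*e^(4*t) - 2)*e^(-3*t)/(4*t^3)
d^3M/dt^3 = (t^3*e^(4*t) + 27*t^3 - 3*t^2*e^(4*t) + 27*t^2 + 6*t*e^(4*t) + 18*t - 6*e^(4*t) + 6)*e^(-3*t)/(4*t^4)
d^4M/dt^4 = (t^4*e^(4*t) - 81*t^4 - 4*t^3*e^(4*t) - 108*t^3 + 12*t^2*e^(4*t) - 108*t^2 - 24*t*e^(4*t) - 72*t + 24*e^(4*t) - 24)*e^(-3*t)/(4*t^5)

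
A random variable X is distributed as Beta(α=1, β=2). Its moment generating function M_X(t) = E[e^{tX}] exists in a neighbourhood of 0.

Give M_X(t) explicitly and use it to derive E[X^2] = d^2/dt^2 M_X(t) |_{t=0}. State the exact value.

M_X(t) = ₁F₁(1; 3; t)
dM/dt = ₁F₁(2; 4; t)/3
d^2M/dt^2 = ₁F₁(3; 5; t)/6

E[X^2] = d^2M/dt^2 |_{t=0} = 1/6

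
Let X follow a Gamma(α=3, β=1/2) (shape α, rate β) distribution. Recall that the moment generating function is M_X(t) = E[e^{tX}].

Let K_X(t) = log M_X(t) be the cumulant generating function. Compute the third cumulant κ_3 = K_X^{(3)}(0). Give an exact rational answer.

M_X(t) = 1/(8*(1/2 - t)^3)
K_X(t) = log M_X(t) = -3*log(1/2 - t) - 3*log(2)
dK/dt = -6/(2*t - 1)
d^2K/dt^2 = 12/(4*t^2 - 4*t + 1)
d^3K/dt^3 = -48/(8*t^3 - 12*t^2 + 6*t - 1)

κ_3 = d^3K/dt^3 |_{t=0} = 48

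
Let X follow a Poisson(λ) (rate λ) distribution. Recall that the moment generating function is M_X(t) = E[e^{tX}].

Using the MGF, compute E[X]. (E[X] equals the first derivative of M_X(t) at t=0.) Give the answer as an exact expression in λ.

M_X(t) = e^(λ*(e^(t) - 1))
M′(t) = λ*e^(-λ)*e^(t)*e^(λ*e^(t))

E[X] = M′(0) = λ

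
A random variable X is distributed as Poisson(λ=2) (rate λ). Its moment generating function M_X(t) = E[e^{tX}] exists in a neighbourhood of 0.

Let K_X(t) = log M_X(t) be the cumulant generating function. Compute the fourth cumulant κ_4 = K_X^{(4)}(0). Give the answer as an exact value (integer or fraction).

M_X(t) = e^(2*e^(t) - 2)
K_X(t) = log M_X(t) = 2*e^(t) - 2
K^(4)(t) = 2*e^(t)

κ_4 = K^(4)(0) = 2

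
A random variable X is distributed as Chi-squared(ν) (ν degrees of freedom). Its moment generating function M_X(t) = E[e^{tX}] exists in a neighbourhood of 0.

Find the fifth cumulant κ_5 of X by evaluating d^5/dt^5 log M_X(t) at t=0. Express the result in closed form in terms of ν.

M_X(t) = (1 - 2*t)^(-ν/2)
K_X(t) = log M_X(t) = -ν*log(1 - 2*t)/2
K′(t) = -ν/(2*t - 1)
K′′(t) = 2*ν/(4*t^2 - 4*t + 1)
K′′′(t) = -8*ν/(8*t^3 - 12*t^2 + 6*t - 1)
K′′′′(t) = 48*ν/(16*t^4 - 32*t^3 + 24*t^2 - 8*t + 1)
K′′′′′(t) = -384*ν/(32*t^5 - 80*t^4 + 80*t^3 - 40*t^2 + 10*t - 1)

κ_5 = K′′′′′(0) = 384*ν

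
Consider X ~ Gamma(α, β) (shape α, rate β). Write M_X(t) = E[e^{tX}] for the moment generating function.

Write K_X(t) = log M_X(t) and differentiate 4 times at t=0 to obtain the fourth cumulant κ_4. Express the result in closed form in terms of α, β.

κ_4 = K^(4)(0) = 6*α/β^4

M_X(t) = (β/(β - t))^α
K_X(t) = log M_X(t) = α*(log(β) - log(β - t))
K^(4)(t) = 6*α/(β^4 - 4*β^3*t + 6*β^2*t^2 - 4*β*t^3 + t^4)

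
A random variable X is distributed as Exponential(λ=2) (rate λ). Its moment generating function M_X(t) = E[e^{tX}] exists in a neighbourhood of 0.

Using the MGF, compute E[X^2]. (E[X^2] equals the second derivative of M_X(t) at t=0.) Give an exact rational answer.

E[X^2] = d^2M/dt^2 |_{t=0} = 1/2

M_X(t) = 2/(2 - t)
dM/dt = 2/(t^2 - 4*t + 4)
d^2M/dt^2 = -4/(t^3 - 6*t^2 + 12*t - 8)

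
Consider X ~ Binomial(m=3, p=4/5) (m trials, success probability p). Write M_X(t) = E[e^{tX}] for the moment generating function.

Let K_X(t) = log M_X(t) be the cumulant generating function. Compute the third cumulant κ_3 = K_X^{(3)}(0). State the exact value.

κ_3 = K^(3)(0) = -36/125

M_X(t) = (4*e^(t)/5 + 1/5)^3
K_X(t) = log M_X(t) = 3*log(4*e^(t)/5 + 1/5)
K^(3)(t) = (-48*e^(2*t) + 12*e^(t))/(64*e^(3*t) + 48*e^(2*t) + 12*e^(t) + 1)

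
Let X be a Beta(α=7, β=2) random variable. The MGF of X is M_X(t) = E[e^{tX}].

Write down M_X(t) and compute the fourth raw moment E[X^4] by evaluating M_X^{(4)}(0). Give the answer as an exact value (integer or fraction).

M_X(t) = ₁F₁(7; 9; t)
M′(t) = 7*₁F₁(8; 10; t)/9
M′′(t) = 28*₁F₁(9; 11; t)/45
M′′′(t) = 28*₁F₁(10; 12; t)/55
M′′′′(t) = 14*₁F₁(11; 13; t)/33

E[X^4] = M′′′′(0) = 14/33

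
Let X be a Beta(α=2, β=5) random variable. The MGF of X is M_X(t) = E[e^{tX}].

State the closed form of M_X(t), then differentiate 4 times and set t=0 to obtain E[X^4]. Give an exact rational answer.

E[X^4] = d^4M/dt^4 |_{t=0} = 1/42

M_X(t) = ₁F₁(2; 7; t)
dM/dt = 2*₁F₁(3; 8; t)/7
d^2M/dt^2 = 3*₁F₁(4; 9; t)/28
d^3M/dt^3 = ₁F₁(5; 10; t)/21
d^4M/dt^4 = ₁F₁(6; 11; t)/42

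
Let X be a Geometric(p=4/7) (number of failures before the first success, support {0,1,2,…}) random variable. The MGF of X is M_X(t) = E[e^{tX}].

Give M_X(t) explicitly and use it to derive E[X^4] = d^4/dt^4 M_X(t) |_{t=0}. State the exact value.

M_X(t) = 4/(7*(1 - 3*e^(t)/7))
M^(4)(t) = (-324*e^(4*t) - 8316*e^(3*t) - 19404*e^(2*t) - 4116*e^(t))/(243*e^(5*t) - 2835*e^(4*t) + 13230*e^(3*t) - 30870*e^(2*t) + 36015*e^(t) - 16807)

E[X^4] = M^(4)(0) = 1005/32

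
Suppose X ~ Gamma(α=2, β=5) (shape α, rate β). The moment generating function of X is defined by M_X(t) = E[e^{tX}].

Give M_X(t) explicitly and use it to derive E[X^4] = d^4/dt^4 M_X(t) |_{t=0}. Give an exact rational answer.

E[X^4] = M^(4)(0) = 24/125

M_X(t) = 25/(5 - t)^2
M^(4)(t) = 3000/(t^6 - 30*t^5 + 375*t^4 - 2500*t^3 + 9375*t^2 - 18750*t + 15625)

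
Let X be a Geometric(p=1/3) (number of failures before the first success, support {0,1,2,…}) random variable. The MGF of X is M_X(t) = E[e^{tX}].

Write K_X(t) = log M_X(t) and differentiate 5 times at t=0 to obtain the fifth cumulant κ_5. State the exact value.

κ_5 = d^5K/dt^5 |_{t=0} = 2190

M_X(t) = 1/(3*(1 - 2*e^(t)/3))
K_X(t) = log M_X(t) = -log(1 - 2*e^(t)/3) - log(3)
dK/dt = -2*e^(t)/(2*e^(t) - 3)
d^2K/dt^2 = 6*e^(t)/(4*e^(2*t) - 12*e^(t) + 9)
d^3K/dt^3 = (-12*e^(2*t) - 18*e^(t))/(8*e^(3*t) - 36*e^(2*t) + 54*e^(t) - 27)
d^4K/dt^4 = (24*e^(3*t) + 144*e^(2*t) + 54*e^(t))/(16*e^(4*t) - 96*e^(3*t) + 216*e^(2*t) - 216*e^(t) + 81)
d^5K/dt^5 = (-48*e^(4*t) - 792*e^(3*t) - 1188*e^(2*t) - 162*e^(t))/(32*e^(5*t) - 240*e^(4*t) + 720*e^(3*t) - 1080*e^(2*t) + 810*e^(t) - 243)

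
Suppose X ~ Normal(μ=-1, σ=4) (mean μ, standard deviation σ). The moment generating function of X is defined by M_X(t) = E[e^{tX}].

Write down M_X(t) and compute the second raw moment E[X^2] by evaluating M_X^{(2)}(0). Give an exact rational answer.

E[X^2] = M′′(0) = 17

M_X(t) = e^(8*t^2 - t)
M′(t) = 16*t*e^(-t)*e^(8*t^2) - e^(-t)*e^(8*t^2)
M′′(t) = (256*t^2*e^(8*t^2) - 32*t*e^(8*t^2) + 17*e^(8*t^2))*e^(-t)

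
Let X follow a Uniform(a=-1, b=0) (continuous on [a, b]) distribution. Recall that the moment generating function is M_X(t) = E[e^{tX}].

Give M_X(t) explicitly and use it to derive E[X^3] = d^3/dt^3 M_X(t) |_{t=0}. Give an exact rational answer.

M_X(t) = (1 - e^(-t))/t
dM/dt = (t - e^(t) + 1)*e^(-t)/t^2
d^2M/dt^2 = (-t^2 - 2*t + 2*e^(t) - 2)*e^(-t)/t^3
d^3M/dt^3 = (t^3 + 3*t^2 + 6*t - 6*e^(t) + 6)*e^(-t)/t^4

E[X^3] = d^3M/dt^3 |_{t=0} = -1/4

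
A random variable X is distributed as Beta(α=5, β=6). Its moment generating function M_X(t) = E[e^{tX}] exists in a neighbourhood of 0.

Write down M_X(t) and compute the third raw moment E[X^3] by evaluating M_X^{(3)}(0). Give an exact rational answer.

E[X^3] = M′′′(0) = 35/286

M_X(t) = ₁F₁(5; 11; t)
M′(t) = 5*₁F₁(6; 12; t)/11
M′′(t) = 5*₁F₁(7; 13; t)/22
M′′′(t) = 35*₁F₁(8; 14; t)/286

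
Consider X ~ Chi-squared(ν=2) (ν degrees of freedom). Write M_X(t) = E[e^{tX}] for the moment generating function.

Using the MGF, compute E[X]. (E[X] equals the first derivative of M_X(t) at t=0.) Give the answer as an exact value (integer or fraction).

E[X] = dM/dt |_{t=0} = 2

M_X(t) = 1/(1 - 2*t)
dM/dt = 2/(4*t^2 - 4*t + 1)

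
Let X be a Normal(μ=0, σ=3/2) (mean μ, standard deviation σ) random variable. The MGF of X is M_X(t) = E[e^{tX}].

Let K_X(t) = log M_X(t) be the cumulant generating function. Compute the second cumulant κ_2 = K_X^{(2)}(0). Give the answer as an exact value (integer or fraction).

κ_2 = d^2K/dt^2 |_{t=0} = 9/4

M_X(t) = e^(9*t^2/8)
K_X(t) = log M_X(t) = 9*t^2/8
dK/dt = 9*t/4
d^2K/dt^2 = 9/4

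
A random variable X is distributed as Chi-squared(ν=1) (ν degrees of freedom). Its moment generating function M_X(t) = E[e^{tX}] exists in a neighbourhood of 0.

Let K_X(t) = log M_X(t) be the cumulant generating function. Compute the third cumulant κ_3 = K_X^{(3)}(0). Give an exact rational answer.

κ_3 = K′′′(0) = 8

M_X(t) = 1/√(1 - 2*t)
K_X(t) = log M_X(t) = -log(1 - 2*t)/2
K′(t) = -1/(2*t - 1)
K′′(t) = 2/(4*t^2 - 4*t + 1)
K′′′(t) = -8/(8*t^3 - 12*t^2 + 6*t - 1)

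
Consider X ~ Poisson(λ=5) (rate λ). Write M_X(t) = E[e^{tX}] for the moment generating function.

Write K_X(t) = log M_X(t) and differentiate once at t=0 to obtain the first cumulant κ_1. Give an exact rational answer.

κ_1 = D[K](0) = 5

M_X(t) = e^(5*e^(t) - 5)
K_X(t) = log M_X(t) = 5*e^(t) - 5
D[K](t) = 5*e^(t)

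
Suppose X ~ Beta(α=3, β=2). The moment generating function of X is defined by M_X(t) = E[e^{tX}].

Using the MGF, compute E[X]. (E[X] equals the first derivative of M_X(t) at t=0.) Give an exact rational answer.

M_X(t) = ₁F₁(3; 5; t)
M′(t) = 3*₁F₁(4; 6; t)/5

E[X] = M′(0) = 3/5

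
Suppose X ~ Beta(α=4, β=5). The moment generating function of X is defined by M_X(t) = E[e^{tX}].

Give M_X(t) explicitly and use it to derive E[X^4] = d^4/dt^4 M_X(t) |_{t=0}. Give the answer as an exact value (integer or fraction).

M_X(t) = ₁F₁(4; 9; t)
dM/dt = 4*₁F₁(5; 10; t)/9
d^2M/dt^2 = 2*₁F₁(6; 11; t)/9
d^3M/dt^3 = 4*₁F₁(7; 12; t)/33
d^4M/dt^4 = 7*₁F₁(8; 13; t)/99

E[X^4] = d^4M/dt^4 |_{t=0} = 7/99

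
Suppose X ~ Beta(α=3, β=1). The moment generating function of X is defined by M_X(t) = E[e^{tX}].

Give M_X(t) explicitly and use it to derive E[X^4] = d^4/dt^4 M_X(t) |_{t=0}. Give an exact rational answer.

M_X(t) = ₁F₁(3; 4; t)
dM/dt = 3*₁F₁(4; 5; t)/4
d^2M/dt^2 = 3*₁F₁(5; 6; t)/5
d^3M/dt^3 = ₁F₁(6; 7; t)/2
d^4M/dt^4 = 3*₁F₁(7; 8; t)/7

E[X^4] = d^4M/dt^4 |_{t=0} = 3/7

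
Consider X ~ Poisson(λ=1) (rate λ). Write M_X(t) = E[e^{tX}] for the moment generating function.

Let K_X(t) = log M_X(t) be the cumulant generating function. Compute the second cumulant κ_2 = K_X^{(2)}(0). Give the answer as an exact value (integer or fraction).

M_X(t) = e^(e^(t) - 1)
K_X(t) = log M_X(t) = e^(t) - 1
K′(t) = e^(t)
K′′(t) = e^(t)

κ_2 = K′′(0) = 1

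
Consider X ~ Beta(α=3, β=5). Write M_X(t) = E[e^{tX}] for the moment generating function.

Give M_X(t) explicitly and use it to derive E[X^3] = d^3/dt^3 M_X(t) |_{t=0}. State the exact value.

M_X(t) = ₁F₁(3; 8; t)
M^(3)(t) = ₁F₁(6; 11; t)/12

E[X^3] = M^(3)(0) = 1/12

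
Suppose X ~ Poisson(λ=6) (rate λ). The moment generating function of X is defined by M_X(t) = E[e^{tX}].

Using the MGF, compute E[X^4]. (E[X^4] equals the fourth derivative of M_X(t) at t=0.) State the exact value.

M_X(t) = e^(6*e^(t) - 6)
D^4[M](t) = (1296*e^(4*t)*e^(6*e^(t)) + 1296*e^(3*t)*e^(6*e^(t)) + 252*e^(2*t)*e^(6*e^(t)) + 6*e^(t)*e^(6*e^(t)))*e^(-6)

E[X^4] = D^4[M](0) = 2850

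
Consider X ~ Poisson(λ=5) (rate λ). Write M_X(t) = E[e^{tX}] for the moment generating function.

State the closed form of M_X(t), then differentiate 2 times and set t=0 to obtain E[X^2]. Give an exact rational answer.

E[X^2] = M′′(0) = 30

M_X(t) = e^(5*e^(t) - 5)
M′(t) = 5*e^(-5)*e^(t)*e^(5*e^(t))
M′′(t) = (25*e^(2*t)*e^(5*e^(t)) + 5*e^(t)*e^(5*e^(t)))*e^(-5)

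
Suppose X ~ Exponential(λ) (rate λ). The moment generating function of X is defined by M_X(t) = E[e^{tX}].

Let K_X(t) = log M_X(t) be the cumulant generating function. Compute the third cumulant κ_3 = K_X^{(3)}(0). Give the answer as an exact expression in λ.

κ_3 = d^3K/dt^3 |_{t=0} = 2/λ^3

M_X(t) = λ/(λ - t)
K_X(t) = log M_X(t) = log(λ) - log(λ - t)
dK/dt = -1/(-λ + t)
d^2K/dt^2 = 1/(λ^2 - 2*λ*t + t^2)
d^3K/dt^3 = -2/(-λ^3 + 3*λ^2*t - 3*λ*t^2 + t^3)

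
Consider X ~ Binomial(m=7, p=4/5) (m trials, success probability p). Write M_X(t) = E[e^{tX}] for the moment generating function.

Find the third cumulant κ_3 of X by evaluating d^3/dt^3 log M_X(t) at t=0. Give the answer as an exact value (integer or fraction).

M_X(t) = (4*e^(t)/5 + 1/5)^7
K_X(t) = log M_X(t) = 7*log(4*e^(t)/5 + 1/5)
K^(3)(t) = (-112*e^(2*t) + 28*e^(t))/(64*e^(3*t) + 48*e^(2*t) + 12*e^(t) + 1)

κ_3 = K^(3)(0) = -84/125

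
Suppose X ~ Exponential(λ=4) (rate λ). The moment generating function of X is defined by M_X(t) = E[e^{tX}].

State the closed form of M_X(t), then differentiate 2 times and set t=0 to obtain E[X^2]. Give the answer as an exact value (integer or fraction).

M_X(t) = 4/(4 - t)
dM/dt = 4/(t^2 - 8*t + 16)
d^2M/dt^2 = -8/(t^3 - 12*t^2 + 48*t - 64)

E[X^2] = d^2M/dt^2 |_{t=0} = 1/8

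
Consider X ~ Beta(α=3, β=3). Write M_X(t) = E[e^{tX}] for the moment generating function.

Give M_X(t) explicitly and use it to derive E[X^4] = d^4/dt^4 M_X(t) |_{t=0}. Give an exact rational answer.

M_X(t) = ₁F₁(3; 6; t)
M′(t) = ₁F₁(4; 7; t)/2
M′′(t) = 2*₁F₁(5; 8; t)/7
M′′′(t) = 5*₁F₁(6; 9; t)/28
M′′′′(t) = 5*₁F₁(7; 10; t)/42

E[X^4] = M′′′′(0) = 5/42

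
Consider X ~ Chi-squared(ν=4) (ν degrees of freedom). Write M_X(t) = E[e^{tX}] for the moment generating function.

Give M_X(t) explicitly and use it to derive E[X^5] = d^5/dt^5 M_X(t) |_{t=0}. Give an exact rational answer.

E[X^5] = d^5M/dt^5 |_{t=0} = 23040

M_X(t) = (1 - 2*t)^(-2)
dM/dt = -4/(8*t^3 - 12*t^2 + 6*t - 1)
d^2M/dt^2 = 24/(16*t^4 - 32*t^3 + 24*t^2 - 8*t + 1)
d^3M/dt^3 = -192/(32*t^5 - 80*t^4 + 80*t^3 - 40*t^2 + 10*t - 1)
d^4M/dt^4 = 1920/(64*t^6 - 192*t^5 + 240*t^4 - 160*t^3 + 60*t^2 - 12*t + 1)
d^5M/dt^5 = -23040/(128*t^7 - 448*t^6 + 672*t^5 - 560*t^4 + 280*t^3 - 84*t^2 + 14*t - 1)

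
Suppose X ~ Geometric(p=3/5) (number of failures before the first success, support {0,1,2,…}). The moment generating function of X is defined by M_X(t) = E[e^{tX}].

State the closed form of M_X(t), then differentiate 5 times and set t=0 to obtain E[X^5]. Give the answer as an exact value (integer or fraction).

E[X^5] = d^5M/dt^5 |_{t=0} = 9854/81

M_X(t) = 3/(5*(1 - 2*e^(t)/5))
dM/dt = 6*e^(t)/(4*e^(2*t) - 20*e^(t) + 25)
d^2M/dt^2 = (-12*e^(2*t) - 30*e^(t))/(8*e^(3*t) - 60*e^(2*t) + 150*e^(t) - 125)
d^3M/dt^3 = (24*e^(3*t) + 240*e^(2*t) + 150*e^(t))/(16*e^(4*t) - 160*e^(3*t) + 600*e^(2*t) - 1000*e^(t) + 625)
d^4M/dt^4 = (-48*e^(4*t) - 1320*e^(3*t) - 3300*e^(2*t) - 750*e^(t))/(32*e^(5*t) - 400*e^(4*t) + 2000*e^(3*t) - 5000*e^(2*t) + 6250*e^(t) - 3125)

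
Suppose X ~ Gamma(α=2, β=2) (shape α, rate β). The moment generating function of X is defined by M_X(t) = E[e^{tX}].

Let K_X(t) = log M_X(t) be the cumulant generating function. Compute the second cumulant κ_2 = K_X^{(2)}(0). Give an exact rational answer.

κ_2 = K′′(0) = 1/2

M_X(t) = 4/(2 - t)^2
K_X(t) = log M_X(t) = -2*log(2 - t) + 2*log(2)
K′(t) = -2/(t - 2)
K′′(t) = 2/(t^2 - 4*t + 4)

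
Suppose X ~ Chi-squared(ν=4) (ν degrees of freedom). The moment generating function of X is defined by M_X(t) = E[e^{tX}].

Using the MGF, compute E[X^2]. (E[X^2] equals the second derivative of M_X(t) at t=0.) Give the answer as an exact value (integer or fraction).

E[X^2] = M′′(0) = 24

M_X(t) = (1 - 2*t)^(-2)
M′(t) = -4/(8*t^3 - 12*t^2 + 6*t - 1)
M′′(t) = 24/(16*t^4 - 32*t^3 + 24*t^2 - 8*t + 1)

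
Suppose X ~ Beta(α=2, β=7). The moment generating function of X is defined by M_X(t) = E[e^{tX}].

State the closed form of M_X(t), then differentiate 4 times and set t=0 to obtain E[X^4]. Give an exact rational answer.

E[X^4] = D^4[M](0) = 1/99

M_X(t) = ₁F₁(2; 9; t)
D^4[M](t) = ₁F₁(6; 13; t)/99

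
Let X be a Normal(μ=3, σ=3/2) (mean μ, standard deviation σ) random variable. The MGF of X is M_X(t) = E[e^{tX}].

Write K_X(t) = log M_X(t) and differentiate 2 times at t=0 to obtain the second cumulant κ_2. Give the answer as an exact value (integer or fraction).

κ_2 = d^2K/dt^2 |_{t=0} = 9/4

M_X(t) = e^(9*t^2/8 + 3*t)
K_X(t) = log M_X(t) = 9*t^2/8 + 3*t
dK/dt = 9*t/4 + 3
d^2K/dt^2 = 9/4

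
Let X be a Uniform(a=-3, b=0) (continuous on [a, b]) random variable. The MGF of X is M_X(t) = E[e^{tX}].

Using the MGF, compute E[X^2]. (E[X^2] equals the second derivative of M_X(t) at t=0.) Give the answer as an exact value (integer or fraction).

M_X(t) = (1 - e^(-3*t))/(3*t)
M′(t) = (3*t - e^(3*t) + 1)*e^(-3*t)/(3*t^2)
M′′(t) = (-9*t^2 - 6*t + 2*e^(3*t) - 2)*e^(-3*t)/(3*t^3)

E[X^2] = M′′(0) = 3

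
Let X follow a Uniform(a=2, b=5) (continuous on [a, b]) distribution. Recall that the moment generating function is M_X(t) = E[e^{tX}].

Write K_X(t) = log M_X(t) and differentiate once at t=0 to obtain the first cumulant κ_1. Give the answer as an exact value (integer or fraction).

κ_1 = D[K](0) = 7/2

M_X(t) = (e^(5*t) - e^(2*t))/(3*t)
K_X(t) = log M_X(t) = -log(t) + log(e^(5*t) - e^(2*t)) - log(3)
D[K](t) = (5*t*e^(3*t) - 2*t - e^(3*t) + 1)/(t*e^(3*t) - t)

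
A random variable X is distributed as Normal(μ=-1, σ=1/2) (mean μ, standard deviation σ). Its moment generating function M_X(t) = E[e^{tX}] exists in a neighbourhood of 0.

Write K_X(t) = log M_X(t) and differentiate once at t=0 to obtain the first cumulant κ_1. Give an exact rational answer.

M_X(t) = e^(t^2/8 - t)
K_X(t) = log M_X(t) = t^2/8 - t
K^(1)(t) = t/4 - 1

κ_1 = K^(1)(0) = -1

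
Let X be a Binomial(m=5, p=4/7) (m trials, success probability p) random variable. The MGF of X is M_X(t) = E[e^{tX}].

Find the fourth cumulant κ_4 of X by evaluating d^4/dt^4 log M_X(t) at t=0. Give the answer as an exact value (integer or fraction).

M_X(t) = (4*e^(t)/7 + 3/7)^5
K_X(t) = log M_X(t) = 5*log(4*e^(t)/7 + 3/7)
dK/dt = 20*e^(t)/(4*e^(t) + 3)
d^2K/dt^2 = 60*e^(t)/(16*e^(2*t) + 24*e^(t) + 9)
d^3K/dt^3 = (-240*e^(2*t) + 180*e^(t))/(64*e^(3*t) + 144*e^(2*t) + 108*e^(t) + 27)
d^4K/dt^4 = (960*e^(3*t) - 2880*e^(2*t) + 540*e^(t))/(256*e^(4*t) + 768*e^(3*t) + 864*e^(2*t) + 432*e^(t) + 81)

κ_4 = d^4K/dt^4 |_{t=0} = -1380/2401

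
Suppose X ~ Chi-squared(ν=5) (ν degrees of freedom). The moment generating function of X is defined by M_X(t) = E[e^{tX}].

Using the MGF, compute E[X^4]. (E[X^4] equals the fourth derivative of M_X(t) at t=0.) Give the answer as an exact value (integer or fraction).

E[X^4] = M′′′′(0) = 3465

M_X(t) = (1 - 2*t)^(-5/2)
M′(t) = -5/(8*t^3*√(1 - 2*t) - 12*t^2*√(1 - 2*t) + 6*t*√(1 - 2*t) - √(1 - 2*t))
M′′(t) = 35/(16*t^4*√(1 - 2*t) - 32*t^3*√(1 - 2*t) + 24*t^2*√(1 - 2*t) - 8*t*√(1 - 2*t) + √(1 - 2*t))
M′′′(t) = -315/(32*t^5*√(1 - 2*t) - 80*t^4*√(1 - 2*t) + 80*t^3*√(1 - 2*t) - 40*t^2*√(1 - 2*t) + 10*t*√(1 - 2*t) - √(1 - 2*t))
M′′′′(t) = 3465/(64*t^6*√(1 - 2*t) - 192*t^5*√(1 - 2*t) + 240*t^4*√(1 - 2*t) - 160*t^3*√(1 - 2*t) + 60*t^2*√(1 - 2*t) - 12*t*√(1 - 2*t) + √(1 - 2*t))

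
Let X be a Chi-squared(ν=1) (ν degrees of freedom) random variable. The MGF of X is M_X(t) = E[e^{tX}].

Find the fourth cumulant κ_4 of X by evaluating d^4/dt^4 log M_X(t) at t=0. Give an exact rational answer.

κ_4 = d^4K/dt^4 |_{t=0} = 48

M_X(t) = 1/√(1 - 2*t)
K_X(t) = log M_X(t) = -log(1 - 2*t)/2
dK/dt = -1/(2*t - 1)
d^2K/dt^2 = 2/(4*t^2 - 4*t + 1)
d^3K/dt^3 = -8/(8*t^3 - 12*t^2 + 6*t - 1)
d^4K/dt^4 = 48/(16*t^4 - 32*t^3 + 24*t^2 - 8*t + 1)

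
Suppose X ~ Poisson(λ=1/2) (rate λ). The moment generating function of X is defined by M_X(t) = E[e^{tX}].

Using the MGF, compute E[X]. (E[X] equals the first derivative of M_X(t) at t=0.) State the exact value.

M_X(t) = e^(e^(t)/2 - 1/2)
M^(1)(t) = e^(-1/2)*e^(t)*e^(e^(t)/2)/2

E[X] = M^(1)(0) = 1/2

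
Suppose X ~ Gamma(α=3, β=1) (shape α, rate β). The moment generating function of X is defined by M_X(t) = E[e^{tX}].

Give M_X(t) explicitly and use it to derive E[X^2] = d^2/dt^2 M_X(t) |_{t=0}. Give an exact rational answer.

E[X^2] = d^2M/dt^2 |_{t=0} = 12

M_X(t) = (1 - t)^(-3)
dM/dt = 3/(t^4 - 4*t^3 + 6*t^2 - 4*t + 1)
d^2M/dt^2 = -12/(t^5 - 5*t^4 + 10*t^3 - 10*t^2 + 5*t - 1)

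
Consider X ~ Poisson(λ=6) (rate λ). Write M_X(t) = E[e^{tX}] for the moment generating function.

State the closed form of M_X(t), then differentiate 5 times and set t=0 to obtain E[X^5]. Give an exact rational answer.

E[X^5] = D^5[M](0) = 26682

M_X(t) = e^(6*e^(t) - 6)
D^5[M](t) = (7776*e^(5*t)*e^(6*e^(t)) + 12960*e^(4*t)*e^(6*e^(t)) + 5400*e^(3*t)*e^(6*e^(t)) + 540*e^(2*t)*e^(6*e^(t)) + 6*e^(t)*e^(6*e^(t)))*e^(-6)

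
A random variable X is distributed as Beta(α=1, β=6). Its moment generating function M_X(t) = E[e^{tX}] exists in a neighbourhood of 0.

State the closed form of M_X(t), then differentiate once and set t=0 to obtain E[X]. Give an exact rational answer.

M_X(t) = ₁F₁(1; 7; t)
dM/dt = ₁F₁(2; 8; t)/7

E[X] = dM/dt |_{t=0} = 1/7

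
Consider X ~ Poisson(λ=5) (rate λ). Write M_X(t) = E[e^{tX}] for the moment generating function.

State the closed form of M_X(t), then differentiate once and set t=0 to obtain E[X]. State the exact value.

M_X(t) = e^(5*e^(t) - 5)
M^(1)(t) = 5*e^(-5)*e^(t)*e^(5*e^(t))

E[X] = M^(1)(0) = 5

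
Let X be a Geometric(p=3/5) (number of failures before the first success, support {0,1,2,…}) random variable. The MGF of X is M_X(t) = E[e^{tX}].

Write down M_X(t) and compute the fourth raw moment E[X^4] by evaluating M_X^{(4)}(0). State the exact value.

E[X^4] = d^4M/dt^4 |_{t=0} = 602/27

M_X(t) = 3/(5*(1 - 2*e^(t)/5))
dM/dt = 6*e^(t)/(4*e^(2*t) - 20*e^(t) + 25)
d^2M/dt^2 = (-12*e^(2*t) - 30*e^(t))/(8*e^(3*t) - 60*e^(2*t) + 150*e^(t) - 125)
d^3M/dt^3 = (24*e^(3*t) + 240*e^(2*t) + 150*e^(t))/(16*e^(4*t) - 160*e^(3*t) + 600*e^(2*t) - 1000*e^(t) + 625)
d^4M/dt^4 = (-48*e^(4*t) - 1320*e^(3*t) - 3300*e^(2*t) - 750*e^(t))/(32*e^(5*t) - 400*e^(4*t) + 2000*e^(3*t) - 5000*e^(2*t) + 6250*e^(t) - 3125)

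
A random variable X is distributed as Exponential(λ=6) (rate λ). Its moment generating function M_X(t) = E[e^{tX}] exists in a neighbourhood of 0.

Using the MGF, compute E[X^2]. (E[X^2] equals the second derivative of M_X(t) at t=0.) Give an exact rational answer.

M_X(t) = 6/(6 - t)
M′(t) = 6/(t^2 - 12*t + 36)
M′′(t) = -12/(t^3 - 18*t^2 + 108*t - 216)

E[X^2] = M′′(0) = 1/18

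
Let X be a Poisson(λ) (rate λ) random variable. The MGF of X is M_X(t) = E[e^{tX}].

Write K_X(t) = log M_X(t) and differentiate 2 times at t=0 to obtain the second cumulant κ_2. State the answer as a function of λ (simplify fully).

M_X(t) = e^(λ*(e^(t) - 1))
K_X(t) = log M_X(t) = λ*(e^(t) - 1)
K′(t) = λ*e^(t)
K′′(t) = λ*e^(t)

κ_2 = K′′(0) = λ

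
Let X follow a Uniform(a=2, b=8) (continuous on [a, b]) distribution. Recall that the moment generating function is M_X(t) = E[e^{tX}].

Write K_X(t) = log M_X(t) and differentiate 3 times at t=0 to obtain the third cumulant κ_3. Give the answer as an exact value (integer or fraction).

M_X(t) = (e^(8*t) - e^(2*t))/(6*t)
K_X(t) = log M_X(t) = -log(t) + log(e^(8*t) - e^(2*t)) - log(6)
K^(3)(t) = (216*t^3*e^(12*t) + 216*t^3*e^(6*t) - 2*e^(18*t) + 6*e^(12*t) - 6*e^(6*t) + 2)/(t^3*e^(18*t) - 3*t^3*e^(12*t) + 3*t^3*e^(6*t) - t^3)

κ_3 = K^(3)(0) = 0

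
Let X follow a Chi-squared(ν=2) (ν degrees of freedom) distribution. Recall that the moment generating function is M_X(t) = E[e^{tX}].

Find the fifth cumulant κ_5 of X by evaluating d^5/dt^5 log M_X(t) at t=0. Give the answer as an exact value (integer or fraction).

M_X(t) = 1/(1 - 2*t)
K_X(t) = log M_X(t) = -log(1 - 2*t)
D^5[K](t) = -768/(32*t^5 - 80*t^4 + 80*t^3 - 40*t^2 + 10*t - 1)

κ_5 = D^5[K](0) = 768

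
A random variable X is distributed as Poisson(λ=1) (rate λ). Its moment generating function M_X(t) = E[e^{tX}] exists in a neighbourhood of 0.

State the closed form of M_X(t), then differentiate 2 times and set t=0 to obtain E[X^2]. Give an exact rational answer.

E[X^2] = M′′(0) = 2

M_X(t) = e^(e^(t) - 1)
M′(t) = e^(-1)*e^(t)*e^(e^(t))
M′′(t) = (e^(2*t)*e^(e^(t)) + e^(t)*e^(e^(t)))*e^(-1)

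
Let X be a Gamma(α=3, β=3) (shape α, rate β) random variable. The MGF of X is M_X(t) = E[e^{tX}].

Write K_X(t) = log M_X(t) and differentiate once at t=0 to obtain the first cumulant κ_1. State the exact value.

κ_1 = K′(0) = 1

M_X(t) = 27/(3 - t)^3
K_X(t) = log M_X(t) = -3*log(3 - t) + 3*log(3)
K′(t) = -3/(t - 3)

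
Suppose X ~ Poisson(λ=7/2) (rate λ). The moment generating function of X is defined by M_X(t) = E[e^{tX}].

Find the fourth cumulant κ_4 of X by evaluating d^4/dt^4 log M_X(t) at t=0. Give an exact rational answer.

M_X(t) = e^(7*e^(t)/2 - 7/2)
K_X(t) = log M_X(t) = 7*e^(t)/2 - 7/2
K′(t) = 7*e^(t)/2
K′′(t) = 7*e^(t)/2
K′′′(t) = 7*e^(t)/2
K′′′′(t) = 7*e^(t)/2

κ_4 = K′′′′(0) = 7/2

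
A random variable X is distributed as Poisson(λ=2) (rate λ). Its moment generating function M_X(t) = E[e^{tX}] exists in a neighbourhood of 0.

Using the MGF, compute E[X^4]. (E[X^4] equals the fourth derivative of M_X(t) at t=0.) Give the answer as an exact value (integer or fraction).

M_X(t) = e^(2*e^(t) - 2)
M′(t) = 2*e^(-2)*e^(t)*e^(2*e^(t))
M′′(t) = (4*e^(2*t)*e^(2*e^(t)) + 2*e^(t)*e^(2*e^(t)))*e^(-2)
M′′′(t) = (8*e^(3*t)*e^(2*e^(t)) + 12*e^(2*t)*e^(2*e^(t)) + 2*e^(t)*e^(2*e^(t)))*e^(-2)
M′′′′(t) = (16*e^(4*t)*e^(2*e^(t)) + 48*e^(3*t)*e^(2*e^(t)) + 28*e^(2*t)*e^(2*e^(t)) + 2*e^(t)*e^(2*e^(t)))*e^(-2)

E[X^4] = M′′′′(0) = 94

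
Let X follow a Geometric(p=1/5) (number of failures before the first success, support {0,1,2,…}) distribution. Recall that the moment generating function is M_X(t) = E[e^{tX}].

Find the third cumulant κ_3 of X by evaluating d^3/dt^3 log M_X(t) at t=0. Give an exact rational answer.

κ_3 = K^(3)(0) = 180

M_X(t) = 1/(5*(1 - 4*e^(t)/5))
K_X(t) = log M_X(t) = -log(1 - 4*e^(t)/5) - log(5)
K^(3)(t) = (-80*e^(2*t) - 100*e^(t))/(64*e^(3*t) - 240*e^(2*t) + 300*e^(t) - 125)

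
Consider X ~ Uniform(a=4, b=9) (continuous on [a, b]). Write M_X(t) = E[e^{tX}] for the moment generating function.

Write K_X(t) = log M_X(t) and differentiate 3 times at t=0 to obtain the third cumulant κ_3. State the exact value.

κ_3 = d^3K/dt^3 |_{t=0} = 0

M_X(t) = (e^(9*t) - e^(4*t))/(5*t)
K_X(t) = log M_X(t) = -log(t) + log(e^(9*t) - e^(4*t)) - log(5)
dK/dt = (9*t*e^(5*t) - 4*t - e^(5*t) + 1)/(t*e^(5*t) - t)
d^2K/dt^2 = (-25*t^2*e^(5*t) + e^(10*t) - 2*e^(5*t) + 1)/(t^2*e^(10*t) - 2*t^2*e^(5*t) + t^2)
d^3K/dt^3 = (125*t^3*e^(10*t) + 125*t^3*e^(5*t) - 2*e^(15*t) + 6*e^(10*t) - 6*e^(5*t) + 2)/(t^3*e^(15*t) - 3*t^3*e^(10*t) + 3*t^3*e^(5*t) - t^3)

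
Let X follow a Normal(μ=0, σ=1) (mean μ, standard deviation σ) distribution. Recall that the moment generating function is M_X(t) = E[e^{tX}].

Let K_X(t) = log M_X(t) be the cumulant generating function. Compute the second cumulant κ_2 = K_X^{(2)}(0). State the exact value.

κ_2 = K′′(0) = 1

M_X(t) = e^(t^2/2)
K_X(t) = log M_X(t) = t^2/2
K′(t) = t
K′′(t) = 1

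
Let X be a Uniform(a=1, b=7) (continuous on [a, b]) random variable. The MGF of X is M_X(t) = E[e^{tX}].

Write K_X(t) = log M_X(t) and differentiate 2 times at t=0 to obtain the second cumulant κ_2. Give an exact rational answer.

κ_2 = K′′(0) = 3

M_X(t) = (e^(7*t) - e^(t))/(6*t)
K_X(t) = log M_X(t) = -log(t) + log(e^(7*t) - e^(t)) - log(6)
K′(t) = (7*t*e^(6*t) - t - e^(6*t) + 1)/(t*e^(6*t) - t)
K′′(t) = (-36*t^2*e^(6*t) + e^(12*t) - 2*e^(6*t) + 1)/(t^2*e^(12*t) - 2*t^2*e^(6*t) + t^2)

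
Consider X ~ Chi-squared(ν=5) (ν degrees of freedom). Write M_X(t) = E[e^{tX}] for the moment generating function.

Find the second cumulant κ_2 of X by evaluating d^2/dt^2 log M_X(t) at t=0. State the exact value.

M_X(t) = (1 - 2*t)^(-5/2)
K_X(t) = log M_X(t) = -5*log(1 - 2*t)/2
K′(t) = -5/(2*t - 1)
K′′(t) = 10/(4*t^2 - 4*t + 1)

κ_2 = K′′(0) = 10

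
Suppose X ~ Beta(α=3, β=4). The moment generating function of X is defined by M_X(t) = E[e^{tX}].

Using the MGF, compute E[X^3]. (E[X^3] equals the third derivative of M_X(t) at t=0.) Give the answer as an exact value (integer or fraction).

M_X(t) = ₁F₁(3; 7; t)
M^(3)(t) = 5*₁F₁(6; 10; t)/42

E[X^3] = M^(3)(0) = 5/42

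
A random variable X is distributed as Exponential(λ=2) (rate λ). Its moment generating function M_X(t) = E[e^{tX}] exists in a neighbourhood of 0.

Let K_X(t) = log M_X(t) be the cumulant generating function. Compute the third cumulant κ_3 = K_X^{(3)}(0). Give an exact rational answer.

M_X(t) = 2/(2 - t)
K_X(t) = log M_X(t) = -log(2 - t) + log(2)
K^(3)(t) = -2/(t^3 - 6*t^2 + 12*t - 8)

κ_3 = K^(3)(0) = 1/4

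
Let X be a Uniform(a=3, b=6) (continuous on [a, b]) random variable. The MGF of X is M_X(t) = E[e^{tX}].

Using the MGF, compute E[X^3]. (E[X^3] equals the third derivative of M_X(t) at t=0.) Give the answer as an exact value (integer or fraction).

E[X^3] = D^3[M](0) = 405/4

M_X(t) = (e^(6*t) - e^(3*t))/(3*t)
D^3[M](t) = (72*t^3*e^(6*t) - 9*t^3*e^(3*t) - 36*t^2*e^(6*t) + 9*t^2*e^(3*t) + 12*t*e^(6*t) - 6*t*e^(3*t) - 2*e^(6*t) + 2*e^(3*t))/t^4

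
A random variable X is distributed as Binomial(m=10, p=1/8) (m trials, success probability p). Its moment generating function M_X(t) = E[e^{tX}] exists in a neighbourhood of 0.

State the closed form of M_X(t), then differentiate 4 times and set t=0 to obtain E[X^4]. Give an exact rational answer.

E[X^4] = M′′′′(0) = 5315/256

M_X(t) = (e^(t)/8 + 7/8)^10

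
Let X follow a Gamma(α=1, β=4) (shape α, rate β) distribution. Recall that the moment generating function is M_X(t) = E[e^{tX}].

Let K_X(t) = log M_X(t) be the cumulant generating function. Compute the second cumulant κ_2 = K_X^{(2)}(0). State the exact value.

κ_2 = K′′(0) = 1/16

M_X(t) = 4/(4 - t)
K_X(t) = log M_X(t) = -log(4 - t) + 2*log(2)
K′(t) = -1/(t - 4)
K′′(t) = 1/(t^2 - 8*t + 16)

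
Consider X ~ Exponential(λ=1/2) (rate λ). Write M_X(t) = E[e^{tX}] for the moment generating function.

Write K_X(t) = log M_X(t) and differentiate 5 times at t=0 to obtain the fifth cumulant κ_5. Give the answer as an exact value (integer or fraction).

κ_5 = D^5[K](0) = 768

M_X(t) = 1/(2*(1/2 - t))
K_X(t) = log M_X(t) = -log(1/2 - t) - log(2)
D^5[K](t) = -768/(32*t^5 - 80*t^4 + 80*t^3 - 40*t^2 + 10*t - 1)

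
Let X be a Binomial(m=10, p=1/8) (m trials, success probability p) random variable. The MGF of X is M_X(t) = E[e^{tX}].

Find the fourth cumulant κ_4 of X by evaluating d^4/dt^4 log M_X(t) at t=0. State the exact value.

M_X(t) = (e^(t)/8 + 7/8)^10
K_X(t) = log M_X(t) = 10*log(e^(t)/8 + 7/8)
K′(t) = 10*e^(t)/(e^(t) + 7)
K′′(t) = 70*e^(t)/(e^(2*t) + 14*e^(t) + 49)
K′′′(t) = (-70*e^(2*t) + 490*e^(t))/(e^(3*t) + 21*e^(2*t) + 147*e^(t) + 343)
K′′′′(t) = (70*e^(3*t) - 1960*e^(2*t) + 3430*e^(t))/(e^(4*t) + 28*e^(3*t) + 294*e^(2*t) + 1372*e^(t) + 2401)

κ_4 = K′′′′(0) = 385/1024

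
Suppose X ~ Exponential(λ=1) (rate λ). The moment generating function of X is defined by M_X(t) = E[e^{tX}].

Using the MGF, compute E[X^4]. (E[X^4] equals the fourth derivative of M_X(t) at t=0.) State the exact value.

M_X(t) = 1/(1 - t)
dM/dt = 1/(t^2 - 2*t + 1)
d^2M/dt^2 = -2/(t^3 - 3*t^2 + 3*t - 1)
d^3M/dt^3 = 6/(t^4 - 4*t^3 + 6*t^2 - 4*t + 1)
d^4M/dt^4 = -24/(t^5 - 5*t^4 + 10*t^3 - 10*t^2 + 5*t - 1)

E[X^4] = d^4M/dt^4 |_{t=0} = 24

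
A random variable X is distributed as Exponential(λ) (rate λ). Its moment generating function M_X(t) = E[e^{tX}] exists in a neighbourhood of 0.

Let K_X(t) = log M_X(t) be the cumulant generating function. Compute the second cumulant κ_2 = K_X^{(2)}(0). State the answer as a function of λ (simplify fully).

κ_2 = D^2[K](0) = λ^(-2)

M_X(t) = λ/(λ - t)
K_X(t) = log M_X(t) = log(λ) - log(λ - t)
D^2[K](t) = 1/(λ^2 - 2*λ*t + t^2)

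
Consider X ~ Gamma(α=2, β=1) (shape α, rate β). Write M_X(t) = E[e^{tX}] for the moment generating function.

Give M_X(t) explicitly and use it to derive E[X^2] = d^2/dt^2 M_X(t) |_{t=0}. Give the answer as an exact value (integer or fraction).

M_X(t) = (1 - t)^(-2)
M^(2)(t) = 6/(t^4 - 4*t^3 + 6*t^2 - 4*t + 1)

E[X^2] = M^(2)(0) = 6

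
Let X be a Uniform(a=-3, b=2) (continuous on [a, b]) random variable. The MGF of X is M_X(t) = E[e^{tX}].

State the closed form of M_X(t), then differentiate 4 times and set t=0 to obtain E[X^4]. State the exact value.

M_X(t) = (e^(2*t) - e^(-3*t))/(5*t)
M^(4)(t) = (16*t^4*e^(5*t) - 81*t^4 - 32*t^3*e^(5*t) - 108*t^3 + 48*t^2*e^(5*t) - 108*t^2 - 48*t*e^(5*t) - 72*t + 24*e^(5*t) - 24)*e^(-3*t)/(5*t^5)

E[X^4] = M^(4)(0) = 11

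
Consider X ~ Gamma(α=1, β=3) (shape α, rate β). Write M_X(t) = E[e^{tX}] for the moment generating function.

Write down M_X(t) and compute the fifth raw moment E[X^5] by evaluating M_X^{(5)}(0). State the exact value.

E[X^5] = M′′′′′(0) = 40/81

M_X(t) = 3/(3 - t)
M′(t) = 3/(t^2 - 6*t + 9)
M′′(t) = -6/(t^3 - 9*t^2 + 27*t - 27)
M′′′(t) = 18/(t^4 - 12*t^3 + 54*t^2 - 108*t + 81)
M′′′′(t) = -72/(t^5 - 15*t^4 + 90*t^3 - 270*t^2 + 405*t - 243)
M′′′′′(t) = 360/(t^6 - 18*t^5 + 135*t^4 - 540*t^3 + 1215*t^2 - 1458*t + 729)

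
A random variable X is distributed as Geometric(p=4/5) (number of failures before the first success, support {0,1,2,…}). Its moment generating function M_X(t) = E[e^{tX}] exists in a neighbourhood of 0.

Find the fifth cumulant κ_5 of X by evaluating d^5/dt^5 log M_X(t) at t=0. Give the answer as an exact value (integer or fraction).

κ_5 = K′′′′′(0) = 285/128

M_X(t) = 4/(5*(1 - e^(t)/5))
K_X(t) = log M_X(t) = -log(1 - e^(t)/5) - log(5) + 2*log(2)
K′(t) = -e^(t)/(e^(t) - 5)
K′′(t) = 5*e^(t)/(e^(2*t) - 10*e^(t) + 25)
K′′′(t) = (-5*e^(2*t) - 25*e^(t))/(e^(3*t) - 15*e^(2*t) + 75*e^(t) - 125)
K′′′′(t) = (5*e^(3*t) + 100*e^(2*t) + 125*e^(t))/(e^(4*t) - 20*e^(3*t) + 150*e^(2*t) - 500*e^(t) + 625)
K′′′′′(t) = (-5*e^(4*t) - 275*e^(3*t) - 1375*e^(2*t) - 625*e^(t))/(e^(5*t) - 25*e^(4*t) + 250*e^(3*t) - 1250*e^(2*t) + 3125*e^(t) - 3125)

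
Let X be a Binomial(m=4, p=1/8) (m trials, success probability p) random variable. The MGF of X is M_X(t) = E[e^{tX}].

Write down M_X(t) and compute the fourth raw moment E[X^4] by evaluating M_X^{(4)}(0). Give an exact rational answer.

M_X(t) = (e^(t)/8 + 7/8)^4
M^(4)(t) = e^(4*t)/16 + 567*e^(3*t)/1024 + 147*e^(2*t)/128 + 343*e^(t)/1024

E[X^4] = M^(4)(0) = 1075/512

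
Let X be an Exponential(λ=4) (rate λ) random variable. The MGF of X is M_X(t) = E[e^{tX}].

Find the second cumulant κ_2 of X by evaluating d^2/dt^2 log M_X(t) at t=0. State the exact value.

M_X(t) = 4/(4 - t)
K_X(t) = log M_X(t) = -log(4 - t) + 2*log(2)
K′(t) = -1/(t - 4)
K′′(t) = 1/(t^2 - 8*t + 16)

κ_2 = K′′(0) = 1/16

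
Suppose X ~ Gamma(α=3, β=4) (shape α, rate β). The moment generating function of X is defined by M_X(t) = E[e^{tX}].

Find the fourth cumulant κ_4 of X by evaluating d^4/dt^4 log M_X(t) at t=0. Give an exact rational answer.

κ_4 = K^(4)(0) = 9/128

M_X(t) = 64/(4 - t)^3
K_X(t) = log M_X(t) = -3*log(4 - t) + 6*log(2)
K^(4)(t) = 18/(t^4 - 16*t^3 + 96*t^2 - 256*t + 256)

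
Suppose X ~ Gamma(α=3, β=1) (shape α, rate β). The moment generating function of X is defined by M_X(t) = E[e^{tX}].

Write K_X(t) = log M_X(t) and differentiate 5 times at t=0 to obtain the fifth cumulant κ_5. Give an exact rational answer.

κ_5 = D^5[K](0) = 72

M_X(t) = (1 - t)^(-3)
K_X(t) = log M_X(t) = -3*log(1 - t)
D^5[K](t) = -72/(t^5 - 5*t^4 + 10*t^3 - 10*t^2 + 5*t - 1)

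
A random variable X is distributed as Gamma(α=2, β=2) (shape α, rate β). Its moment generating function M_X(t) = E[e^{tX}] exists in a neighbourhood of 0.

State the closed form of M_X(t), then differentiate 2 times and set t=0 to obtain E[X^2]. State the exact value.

E[X^2] = d^2M/dt^2 |_{t=0} = 3/2

M_X(t) = 4/(2 - t)^2
dM/dt = -8/(t^3 - 6*t^2 + 12*t - 8)
d^2M/dt^2 = 24/(t^4 - 8*t^3 + 24*t^2 - 32*t + 16)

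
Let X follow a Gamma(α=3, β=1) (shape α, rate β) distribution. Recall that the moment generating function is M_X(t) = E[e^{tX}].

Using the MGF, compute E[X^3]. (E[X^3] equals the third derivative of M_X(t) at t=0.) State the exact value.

E[X^3] = D^3[M](0) = 60

M_X(t) = (1 - t)^(-3)
D^3[M](t) = 60/(t^6 - 6*t^5 + 15*t^4 - 20*t^3 + 15*t^2 - 6*t + 1)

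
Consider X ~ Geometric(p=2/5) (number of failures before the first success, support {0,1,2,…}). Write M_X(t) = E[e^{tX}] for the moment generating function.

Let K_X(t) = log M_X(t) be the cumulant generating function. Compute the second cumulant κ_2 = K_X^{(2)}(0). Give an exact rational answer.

κ_2 = d^2K/dt^2 |_{t=0} = 15/4

M_X(t) = 2/(5*(1 - 3*e^(t)/5))
K_X(t) = log M_X(t) = -log(1 - 3*e^(t)/5) - log(5) + log(2)
dK/dt = -3*e^(t)/(3*e^(t) - 5)
d^2K/dt^2 = 15*e^(t)/(9*e^(2*t) - 30*e^(t) + 25)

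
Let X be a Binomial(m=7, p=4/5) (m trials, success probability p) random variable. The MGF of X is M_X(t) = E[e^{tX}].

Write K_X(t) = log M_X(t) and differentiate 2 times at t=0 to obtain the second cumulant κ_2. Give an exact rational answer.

κ_2 = K^(2)(0) = 28/25

M_X(t) = (4*e^(t)/5 + 1/5)^7
K_X(t) = log M_X(t) = 7*log(4*e^(t)/5 + 1/5)
K^(2)(t) = 28*e^(t)/(16*e^(2*t) + 8*e^(t) + 1)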